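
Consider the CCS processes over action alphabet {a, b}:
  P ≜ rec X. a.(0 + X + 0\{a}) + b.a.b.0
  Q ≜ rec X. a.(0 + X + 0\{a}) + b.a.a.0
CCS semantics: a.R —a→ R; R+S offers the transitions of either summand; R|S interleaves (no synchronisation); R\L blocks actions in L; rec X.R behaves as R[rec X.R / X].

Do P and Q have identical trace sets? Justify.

NO — witness ⟨bab⟩

Reachable graph of P (5 states):
  m0 = rec X. a.(0 + X + 0\{a}) + b.a.b.0 ⊢ --a--▸ m1, --b--▸ m2
  m1 = 0 + (rec X. a.(0 + X + 0\{a}) + b.a.b.0) + 0\{a} ⊢ --a--▸ m1, --b--▸ m2
  m2 = a.b.0 ⊢ --a--▸ m3
  m3 = b.0 ⊢ --b--▸ m4
  m4 = 0 ⊢ (no moves)
Reachable graph of Q (5 states):
  n0 = rec X. a.(0 + X + 0\{a}) + b.a.a.0 ⊢ --a--▸ n1, --b--▸ n2
  n1 = 0 + (rec X. a.(0 + X + 0\{a}) + b.a.a.0) + 0\{a} ⊢ --a--▸ n1, --b--▸ n2
  n2 = a.a.0 ⊢ --a--▸ n3
  n3 = a.0 ⊢ --a--▸ n4
  n4 = 0 ⊢ (no moves)
Run σ = ⟨bab⟩ on P: start {m0}
  after b @ step 1: {m2}
  after a @ step 2: {m3}
  after b @ step 3: {m4}
  — P admits the full trace.
Run σ = ⟨bab⟩ on Q: start {n0}
  after b @ step 1: {n2}
  after a @ step 2: {n3}
  after b @ step 3: ∅ (Q stuck)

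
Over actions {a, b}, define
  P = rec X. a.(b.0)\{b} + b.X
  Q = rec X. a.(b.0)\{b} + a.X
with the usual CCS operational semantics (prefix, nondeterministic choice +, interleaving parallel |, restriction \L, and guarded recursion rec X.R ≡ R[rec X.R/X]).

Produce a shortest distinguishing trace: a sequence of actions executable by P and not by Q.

b

LTS(P): 2 reachable states
  u0 = rec X. a.(b.0)\{b} + b.X → =a=> u1, =b=> u0
  u1 = (b.0)\{b} → (no moves)
LTS(Q): 2 reachable states
  v0 = rec X. a.(b.0)\{b} + a.X → =a=> v0, =a=> v1
  v1 = (b.0)\{b} → (no moves)
Executing b from P (initial set {u0}):
  step 1 (b): {u0}
  ✓ P
Executing b from Q (initial set {v0}):
  step 1 (b): ∅ (Q stuck)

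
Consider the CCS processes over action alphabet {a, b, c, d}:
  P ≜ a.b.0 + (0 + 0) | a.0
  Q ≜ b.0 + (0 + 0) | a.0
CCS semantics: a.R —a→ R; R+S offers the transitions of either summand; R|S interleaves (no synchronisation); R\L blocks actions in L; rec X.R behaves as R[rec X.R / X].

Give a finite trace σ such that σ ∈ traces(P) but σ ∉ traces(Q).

ab

LTS(P): 4 reachable states
  p0 = a.b.0 + (0 + 0) | a.0 | --a--▸ p1, --a--▸ p2
  p1 = (0 + 0) | 0 | stopped
  p2 = b.0 | --b--▸ p3
  p3 = 0 | stopped
LTS(Q): 3 reachable states
  q0 = b.0 + (0 + 0) | a.0 | --a--▸ q1, --b--▸ q2
  q1 = (0 + 0) | 0 | stopped
  q2 = 0 | stopped
Run σ = ⟨ab⟩ on P: start {p0}
  after a @ step 1: {p1, p2}
  after b @ step 2: {p3}
  — P admits the full trace.
Run σ = ⟨ab⟩ on Q: start {q0}
  after a @ step 1: {q1}
  after b @ step 2: ∅ (Q stuck)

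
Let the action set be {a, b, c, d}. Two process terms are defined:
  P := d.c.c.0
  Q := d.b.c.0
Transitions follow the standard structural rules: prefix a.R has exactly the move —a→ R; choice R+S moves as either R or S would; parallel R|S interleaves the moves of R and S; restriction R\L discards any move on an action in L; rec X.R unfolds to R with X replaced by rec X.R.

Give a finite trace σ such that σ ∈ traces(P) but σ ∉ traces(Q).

dc

Reachable graph of P (4 states):
  s0 = d.c.c.0 → =d=> s1
  s1 = c.c.0 → =c=> s2
  s2 = c.0 → =c=> s3
  s3 = 0 → (no moves)
Reachable graph of Q (4 states):
  t0 = d.b.c.0 → =d=> t1
  t1 = b.c.0 → =b=> t2
  t2 = c.0 → =c=> t3
  t3 = 0 → (no moves)
Trace ⟨dc⟩ through P, begin at {s0}:
  [1] d ⇒ {s1}
  [2] c ⇒ {s2}
  ✓ P
Trace ⟨dc⟩ through Q, begin at {t0}:
  [1] d ⇒ {t1}
  [2] c ⇒ ∅  — Q cannot continue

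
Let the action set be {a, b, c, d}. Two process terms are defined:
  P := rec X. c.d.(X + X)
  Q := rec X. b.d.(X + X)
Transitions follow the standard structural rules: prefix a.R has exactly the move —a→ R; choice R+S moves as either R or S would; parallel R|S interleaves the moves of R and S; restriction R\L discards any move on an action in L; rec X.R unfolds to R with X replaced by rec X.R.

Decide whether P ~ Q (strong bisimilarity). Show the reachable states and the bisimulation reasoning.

P ≁ Q

P's transition system — 3 states:
  m0 = rec X. c.d.(X + X) :: -c-> m1
  m1 = d.((rec X. c.d.(X + X)) + (rec X. c.d.(X + X))) :: -d-> m2
  m2 = (rec X. c.d.(X + X)) + (rec X. c.d.(X + X)) :: -c-> m1
Q's transition system — 3 states:
  n0 = rec X. b.d.(X + X) :: -b-> n1
  n1 = d.((rec X. b.d.(X + X)) + (rec X. b.d.(X + X))) :: -d-> n2
  n2 = (rec X. b.d.(X + X)) + (rec X. b.d.(X + X)) :: -b-> n1
Partition-refinement fixed point:
  B0 = {m0, m2}
  B1 = {m1}
  B2 = {n0, n2}
  B3 = {n1}
m0 ∈ B0, n0 ∈ B2 → different blocks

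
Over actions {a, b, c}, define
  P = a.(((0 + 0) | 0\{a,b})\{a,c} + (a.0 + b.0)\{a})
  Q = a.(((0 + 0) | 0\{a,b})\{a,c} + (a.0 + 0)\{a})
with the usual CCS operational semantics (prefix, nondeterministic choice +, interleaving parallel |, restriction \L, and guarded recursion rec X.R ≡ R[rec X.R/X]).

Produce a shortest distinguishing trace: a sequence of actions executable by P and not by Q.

ab

Reachable graph of P (3 states):
  s0 = a.(((0 + 0) | 0\{a,b})\{a,c} + (a.0 + b.0)\{a}) | —a→ s1
  s1 = ((0 + 0) | 0\{a,b})\{a,c} + (a.0 + b.0)\{a} | —b→ s2
  s2 = 0\{a} | ·
Reachable graph of Q (2 states):
  t0 = a.(((0 + 0) | 0\{a,b})\{a,c} + (a.0 + 0)\{a}) | —a→ t1
  t1 = ((0 + 0) | 0\{a,b})\{a,c} + (a.0 + 0)\{a} | ·
Run σ = ⟨ab⟩ on P: start {s0}
  after a @ step 1: {s1}
  after b @ step 2: {s2}
  P completes σ.
Run σ = ⟨ab⟩ on Q: start {t0}
  after a @ step 1: {t1}
  after b @ step 2: ∅ (Q stuck)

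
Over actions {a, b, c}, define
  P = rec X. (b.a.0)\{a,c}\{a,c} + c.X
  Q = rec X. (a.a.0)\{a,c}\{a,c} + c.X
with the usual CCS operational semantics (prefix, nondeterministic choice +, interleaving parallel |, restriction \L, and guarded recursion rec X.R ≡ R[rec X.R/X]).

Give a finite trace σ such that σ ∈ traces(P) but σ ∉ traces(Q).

b

Reachable graph of P (2 states):
  p0 = rec X. (b.a.0)\{a,c}\{a,c} + c.X → --b--▸ p1, --c--▸ p0
  p1 = (a.0)\{a,c}\{a,c} → deadlocked
Reachable graph of Q (1 states):
  q0 = rec X. (a.a.0)\{a,c}\{a,c} + c.X → --c--▸ q0
Executing b from P (initial set {p0}):
  step 1 (b): {p1}
  P completes σ.
Executing b from Q (initial set {q0}):
  step 1 (b): ∅ (Q stuck)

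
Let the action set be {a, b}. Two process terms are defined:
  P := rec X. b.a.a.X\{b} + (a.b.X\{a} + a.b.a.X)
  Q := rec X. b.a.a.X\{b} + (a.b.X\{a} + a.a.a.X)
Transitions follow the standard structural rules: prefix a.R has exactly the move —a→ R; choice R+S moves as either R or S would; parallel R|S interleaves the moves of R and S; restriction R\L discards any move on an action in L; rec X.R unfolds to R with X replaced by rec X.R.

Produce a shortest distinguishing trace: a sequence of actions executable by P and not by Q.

aba

LTS(P): 11 reachable states
  u0 = rec X. b.a.a.X\{b} + (a.b.X\{a} + a.b.a.X) → ··a··> u1, ··a··> u2, ··b··> u3
  u1 = b.(rec X. b.a.a.X\{b} + (a.b.X\{a} + a.b.a.X))\{a} → ··b··> u4
  u2 = b.a.(rec X. b.a.a.X\{b} + (a.b.X\{a} + a.b.a.X)) → ··b··> u5
  u3 = a.a.(rec X. b.a.a.X\{b} + (a.b.X\{a} + a.b.a.X))\{b} → ··a··> u6
  u4 = (rec X. b.a.a.X\{b} + (a.b.X\{a} + a.b.a.X))\{a} → ··b··> u7
  u5 = a.(rec X. b.a.a.X\{b} + (a.b.X\{a} + a.b.a.X)) → ··a··> u0
  u6 = a.(rec X. b.a.a.X\{b} + (a.b.X\{a} + a.b.a.X))\{b} → ··a··> u8
  u7 = (a.a.(rec X. b.a.a.X\{b} + (a.b.X\{a} + a.b.a.X))\{b})\{a} → deadlocked
  u8 = (rec X. b.a.a.X\{b} + (a.b.X\{a} + a.b.a.X))\{b} → ··a··> u10, ··a··> u9
  u9 = (b.(rec X. b.a.a.X\{b} + (a.b.X\{a} + a.b.a.X))\{a})\{b} → deadlocked
  u10 = (b.a.(rec X. b.a.a.X\{b} + (a.b.X\{a} + a.b.a.X)))\{b} → deadlocked
LTS(Q): 12 reachable states
  v0 = rec X. b.a.a.X\{b} + (a.b.X\{a} + a.a.a.X) → ··a··> v1, ··a··> v2, ··b··> v3
  v1 = a.a.(rec X. b.a.a.X\{b} + (a.b.X\{a} + a.a.a.X)) → ··a··> v4
  v2 = b.(rec X. b.a.a.X\{b} + (a.b.X\{a} + a.a.a.X))\{a} → ··b··> v5
  v3 = a.a.(rec X. b.a.a.X\{b} + (a.b.X\{a} + a.a.a.X))\{b} → ··a··> v6
  v4 = a.(rec X. b.a.a.X\{b} + (a.b.X\{a} + a.a.a.X)) → ··a··> v0
  v5 = (rec X. b.a.a.X\{b} + (a.b.X\{a} + a.a.a.X))\{a} → ··b··> v7
  v6 = a.(rec X. b.a.a.X\{b} + (a.b.X\{a} + a.a.a.X))\{b} → ··a··> v8
  v7 = (a.a.(rec X. b.a.a.X\{b} + (a.b.X\{a} + a.a.a.X))\{b})\{a} → deadlocked
  v8 = (rec X. b.a.a.X\{b} + (a.b.X\{a} + a.a.a.X))\{b} → ··a··> v10, ··a··> v9
  v9 = (a.a.(rec X. b.a.a.X\{b} + (a.b.X\{a} + a.a.a.X)))\{b} → ··a··> v11
  v10 = (b.(rec X. b.a.a.X\{b} + (a.b.X\{a} + a.a.a.X))\{a})\{b} → deadlocked
  v11 = (a.(rec X. b.a.a.X\{b} + (a.b.X\{a} + a.a.a.X)))\{b} → ··a··> v8
Executing aba from P (initial set {u0}):
  after a @ step 1: {u1, u2}
  after b @ step 2: {u4, u5}
  after a @ step 3: {u0}
  — P admits the full trace.
Executing aba from Q (initial set {v0}):
  after a @ step 1: {v1, v2}
  after b @ step 2: {v5}
  after a @ step 3: ∅ (Q stuck)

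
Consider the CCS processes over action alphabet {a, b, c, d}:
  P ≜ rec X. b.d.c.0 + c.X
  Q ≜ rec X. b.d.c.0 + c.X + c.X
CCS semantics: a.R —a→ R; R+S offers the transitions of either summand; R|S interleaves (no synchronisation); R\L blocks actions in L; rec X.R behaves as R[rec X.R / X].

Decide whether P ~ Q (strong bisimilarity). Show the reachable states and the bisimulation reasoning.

bisimilar

LTS(P): 4 reachable states
  m0 = rec X. b.d.c.0 + c.X ⊢ --b--▸ m1, --c--▸ m0
  m1 = d.c.0 ⊢ --d--▸ m2
  m2 = c.0 ⊢ --c--▸ m3
  m3 = 0 ⊢ ·
LTS(Q): 4 reachable states
  n0 = rec X. b.d.c.0 + c.X + c.X ⊢ --b--▸ n1, --c--▸ n0
  n1 = d.c.0 ⊢ --d--▸ n2
  n2 = c.0 ⊢ --c--▸ n3
  n3 = 0 ⊢ ·
Partition-refinement fixed point:
  B0 = {m0, n0}
  B1 = {m1, n1}
  B2 = {m2, n2}
  B3 = {m3, n3}
m0 ∈ B0, n0 ∈ B0 → same block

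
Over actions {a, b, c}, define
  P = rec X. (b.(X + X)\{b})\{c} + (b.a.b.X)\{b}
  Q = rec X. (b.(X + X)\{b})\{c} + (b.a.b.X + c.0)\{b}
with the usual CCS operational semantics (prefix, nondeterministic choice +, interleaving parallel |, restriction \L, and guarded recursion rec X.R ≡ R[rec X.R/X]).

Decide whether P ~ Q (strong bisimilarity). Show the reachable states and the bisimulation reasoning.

NO

LTS(P): 2 reachable states
  m0 = rec X. (b.(X + X)\{b})\{c} + (b.a.b.X)\{b} ⊢ --b--▸ m1
  m1 = ((rec X. (b.(X + X)\{b})\{c} + (b.a.b.X)\{b}) + (rec X. (b.(X + X)\{b})\{c} + (b.a.b.X)\{b}))\{b}\{c} ⊢ deadlocked
LTS(Q): 3 reachable states
  n0 = rec X. (b.(X + X)\{b})\{c} + (b.a.b.X + c.0)\{b} ⊢ --b--▸ n1, --c--▸ n2
  n1 = ((rec X. (b.(X + X)\{b})\{c} + (b.a.b.X + c.0)\{b}) + (rec X. (b.(X + X)\{b})\{c} + (b.a.b.X + c.0)\{b}))\{b}\{c} ⊢ deadlocked
  n2 = 0\{b} ⊢ deadlocked
Partition-refinement fixed point:
  B0 = {m0}
  B1 = {m1, n1, n2}
  B2 = {n0}
m0 ∈ B0, n0 ∈ B2 → different blocks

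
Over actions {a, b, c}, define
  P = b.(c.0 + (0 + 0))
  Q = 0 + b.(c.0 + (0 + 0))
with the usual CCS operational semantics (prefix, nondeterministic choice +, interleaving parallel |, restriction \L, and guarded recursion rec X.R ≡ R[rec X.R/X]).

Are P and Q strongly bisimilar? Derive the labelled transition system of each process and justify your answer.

YES

LTS(P): 3 reachable states
  u0 = b.(c.0 + (0 + 0)) :: ··b··> u1
  u1 = c.0 + (0 + 0) :: ··c··> u2
  u2 = 0 :: ∅
LTS(Q): 3 reachable states
  v0 = 0 + b.(c.0 + (0 + 0)) :: ··b··> v1
  v1 = c.0 + (0 + 0) :: ··c··> v2
  v2 = 0 :: ∅
Partition-refinement fixed point:
  B0 = {u0, v0}
  B1 = {u1, v1}
  B2 = {u2, v2}
u0 ∈ B0, v0 ∈ B0 → same block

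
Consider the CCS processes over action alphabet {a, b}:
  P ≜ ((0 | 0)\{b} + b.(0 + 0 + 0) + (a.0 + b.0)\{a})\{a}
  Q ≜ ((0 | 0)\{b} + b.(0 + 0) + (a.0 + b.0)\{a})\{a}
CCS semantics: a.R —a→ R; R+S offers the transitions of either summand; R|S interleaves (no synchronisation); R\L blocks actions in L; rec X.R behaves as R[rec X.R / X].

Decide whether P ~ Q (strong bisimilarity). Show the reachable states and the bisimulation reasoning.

P's transition system — 3 states:
  m0 = ((0 | 0)\{b} + b.(0 + 0 + 0) + (a.0 + b.0)\{a})\{a} | =b=> m1, =b=> m2
  m1 = (0 + 0 + 0)\{a} | ·
  m2 = 0\{a}\{a} | ·
Q's transition system — 3 states:
  n0 = ((0 | 0)\{b} + b.(0 + 0) + (a.0 + b.0)\{a})\{a} | =b=> n1, =b=> n2
  n1 = (0 + 0)\{a} | ·
  n2 = 0\{a}\{a} | ·
Coarsest stable partition (strong bisimilarity classes):
  B0 = {m0, n0}
  B1 = {m1, m2, n1, n2}
m0 ∈ B0, n0 ∈ B0 → same block

bisimilar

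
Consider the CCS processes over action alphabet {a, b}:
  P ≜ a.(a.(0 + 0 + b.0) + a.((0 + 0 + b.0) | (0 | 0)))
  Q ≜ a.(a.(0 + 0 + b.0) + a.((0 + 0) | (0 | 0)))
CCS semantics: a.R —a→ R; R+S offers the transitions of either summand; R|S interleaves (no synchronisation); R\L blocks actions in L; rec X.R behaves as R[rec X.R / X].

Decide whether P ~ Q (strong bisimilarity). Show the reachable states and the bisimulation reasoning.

NO

Reachable graph of P (6 states):
  s0 = a.(a.(0 + 0 + b.0) + a.((0 + 0 + b.0) | (0 | 0))) :: —a→ s1
  s1 = a.(0 + 0 + b.0) + a.((0 + 0 + b.0) | (0 | 0)) :: —a→ s2, —a→ s3
  s2 = (0 + 0 + b.0) | (0 | 0) :: —b→ s4
  s3 = 0 + 0 + b.0 :: —b→ s5
  s4 = 0 | (0 | 0) :: stopped
  s5 = 0 :: stopped
Reachable graph of Q (5 states):
  t0 = a.(a.(0 + 0 + b.0) + a.((0 + 0) | (0 | 0))) :: —a→ t1
  t1 = a.(0 + 0 + b.0) + a.((0 + 0) | (0 | 0)) :: —a→ t2, —a→ t3
  t2 = (0 + 0) | (0 | 0) :: stopped
  t3 = 0 + 0 + b.0 :: —b→ t4
  t4 = 0 :: stopped
Coarsest stable partition (strong bisimilarity classes):
  B0 = {s0}
  B1 = {s1}
  B2 = {s2, s3, t3}
  B3 = {s4, s5, t2, t4}
  B4 = {t0}
  B5 = {t1}
s0 ∈ B0, t0 ∈ B4 → different blocks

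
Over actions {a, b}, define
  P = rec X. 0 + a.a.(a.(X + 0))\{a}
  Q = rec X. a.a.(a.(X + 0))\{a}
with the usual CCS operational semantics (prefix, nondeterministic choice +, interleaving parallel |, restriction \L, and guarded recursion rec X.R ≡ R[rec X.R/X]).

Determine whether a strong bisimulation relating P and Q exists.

Reachable graph of P (3 states):
  p0 = rec X. 0 + a.a.(a.(X + 0))\{a} | =a=> p1
  p1 = a.(a.((rec X. 0 + a.a.(a.(X + 0))\{a}) + 0))\{a} | =a=> p2
  p2 = (a.((rec X. 0 + a.a.(a.(X + 0))\{a}) + 0))\{a} | ·
Reachable graph of Q (3 states):
  q0 = rec X. a.a.(a.(X + 0))\{a} | =a=> q1
  q1 = a.(a.((rec X. a.a.(a.(X + 0))\{a}) + 0))\{a} | =a=> q2
  q2 = (a.((rec X. a.a.(a.(X + 0))\{a}) + 0))\{a} | ·
Bisimilarity quotient blocks:
  B0 = {p0, q0}
  B1 = {p1, q1}
  B2 = {p2, q2}
p0 ∈ B0, q0 ∈ B0 → same block

YES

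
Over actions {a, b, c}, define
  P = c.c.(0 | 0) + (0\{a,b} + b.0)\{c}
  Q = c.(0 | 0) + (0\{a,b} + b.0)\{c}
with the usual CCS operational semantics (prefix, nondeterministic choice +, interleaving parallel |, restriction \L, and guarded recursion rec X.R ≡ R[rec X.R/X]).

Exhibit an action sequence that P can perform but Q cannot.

cc

Reachable graph of P (4 states):
  s0 = c.c.(0 | 0) + (0\{a,b} + b.0)\{c} has moves ··b··> s1, ··c··> s2
  s1 = 0\{c} has moves deadlocked
  s2 = c.(0 | 0) has moves ··c··> s3
  s3 = 0 | 0 has moves deadlocked
Reachable graph of Q (3 states):
  t0 = c.(0 | 0) + (0\{a,b} + b.0)\{c} has moves ··b··> t1, ··c··> t2
  t1 = 0\{c} has moves deadlocked
  t2 = 0 | 0 has moves deadlocked
Trace ⟨cc⟩ through P, begin at {s0}:
  after c @ step 1: {s2}
  after c @ step 2: {s3}
  P completes σ.
Trace ⟨cc⟩ through Q, begin at {t0}:
  after c @ step 1: {t2}
  after c @ step 2: ∅ (Q stuck)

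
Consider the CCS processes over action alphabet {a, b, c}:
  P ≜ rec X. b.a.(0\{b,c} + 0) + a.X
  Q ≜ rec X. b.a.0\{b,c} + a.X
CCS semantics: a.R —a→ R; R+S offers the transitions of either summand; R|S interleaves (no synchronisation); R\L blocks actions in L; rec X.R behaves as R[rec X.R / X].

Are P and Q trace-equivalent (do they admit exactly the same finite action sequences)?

Reachable graph of P (3 states):
  u0 = rec X. b.a.(0\{b,c} + 0) + a.X | =a=> u0, =b=> u1
  u1 = a.(0\{b,c} + 0) | =a=> u2
  u2 = 0\{b,c} + 0 | stopped
Reachable graph of Q (3 states):
  v0 = rec X. b.a.0\{b,c} + a.X | =a=> v0, =b=> v1
  v1 = a.0\{b,c} | =a=> v2
  v2 = 0\{b,c} | stopped
Partition-refinement fixed point:
  B0 = {u0, v0}
  B1 = {u1, v1}
  B2 = {u2, v2}
u0 ∈ B0, v0 ∈ B0 → same block
Bisimilar ⇒ trace-equivalent.

traces(P) = traces(Q)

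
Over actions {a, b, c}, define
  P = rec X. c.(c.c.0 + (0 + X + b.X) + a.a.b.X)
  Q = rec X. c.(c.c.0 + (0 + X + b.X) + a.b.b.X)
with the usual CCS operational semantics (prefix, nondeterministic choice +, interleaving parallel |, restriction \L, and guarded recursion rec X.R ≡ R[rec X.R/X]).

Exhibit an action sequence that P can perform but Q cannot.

P's transition system — 6 states:
  m0 = rec X. c.(c.c.0 + (0 + X + b.X) + a.a.b.X) :: ··c··> m1
  m1 = c.c.0 + (0 + (rec X. c.(c.c.0 + (0 + X + b.X) + a.a.b.X)) + b.(rec X. c.(c.c.0 + (0 + X + b.X) + a.a.b.X))) + a.a.b.(rec X. c.(c.c.0 + (0 + X + b.X) + a.a.b.X)) :: ··a··> m2, ··b··> m0, ··c··> m1, ··c··> m3
  m2 = a.b.(rec X. c.(c.c.0 + (0 + X + b.X) + a.a.b.X)) :: ··a··> m4
  m3 = c.0 :: ··c··> m5
  m4 = b.(rec X. c.(c.c.0 + (0 + X + b.X) + a.a.b.X)) :: ··b··> m0
  m5 = 0 :: ∅
Q's transition system — 6 states:
  n0 = rec X. c.(c.c.0 + (0 + X + b.X) + a.b.b.X) :: ··c··> n1
  n1 = c.c.0 + (0 + (rec X. c.(c.c.0 + (0 + X + b.X) + a.b.b.X)) + b.(rec X. c.(c.c.0 + (0 + X + b.X) + a.b.b.X))) + a.b.b.(rec X. c.(c.c.0 + (0 + X + b.X) + a.b.b.X)) :: ··a··> n2, ··b··> n0, ··c··> n1, ··c··> n3
  n2 = b.b.(rec X. c.(c.c.0 + (0 + X + b.X) + a.b.b.X)) :: ··b··> n4
  n3 = c.0 :: ··c··> n5
  n4 = b.(rec X. c.(c.c.0 + (0 + X + b.X) + a.b.b.X)) :: ··b··> n0
  n5 = 0 :: ∅
Executing caa from P (initial set {m0}):
  after c @ step 1: {m1}
  after a @ step 2: {m2}
  after a @ step 3: {m4}
  P completes σ.
Executing caa from Q (initial set {n0}):
  after c @ step 1: {n1}
  after a @ step 2: {n2}
  after a @ step 3: no successor for Q

caa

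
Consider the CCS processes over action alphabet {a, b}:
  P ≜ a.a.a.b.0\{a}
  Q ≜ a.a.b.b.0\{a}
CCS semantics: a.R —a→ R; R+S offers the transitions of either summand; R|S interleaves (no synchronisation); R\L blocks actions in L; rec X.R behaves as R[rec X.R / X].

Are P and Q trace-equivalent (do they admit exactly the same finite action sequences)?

LTS(P): 5 reachable states
  m0 = a.a.a.b.0\{a} ⊢ =a=> m1
  m1 = a.a.b.0\{a} ⊢ =a=> m2
  m2 = a.b.0\{a} ⊢ =a=> m3
  m3 = b.0\{a} ⊢ =b=> m4
  m4 = 0\{a} ⊢ stopped
LTS(Q): 5 reachable states
  n0 = a.a.b.b.0\{a} ⊢ =a=> n1
  n1 = a.b.b.0\{a} ⊢ =a=> n2
  n2 = b.b.0\{a} ⊢ =b=> n3
  n3 = b.0\{a} ⊢ =b=> n4
  n4 = 0\{a} ⊢ stopped
Trace ⟨aaa⟩ through P, begin at {m0}:
  [1] a ⇒ {m1}
  [2] a ⇒ {m2}
  [3] a ⇒ {m3}
  ✓ P
Trace ⟨aaa⟩ through Q, begin at {n0}:
  [1] a ⇒ {n1}
  [2] a ⇒ {n2}
  [3] a ⇒ no successor for Q

trace-distinct — witness ⟨aaa⟩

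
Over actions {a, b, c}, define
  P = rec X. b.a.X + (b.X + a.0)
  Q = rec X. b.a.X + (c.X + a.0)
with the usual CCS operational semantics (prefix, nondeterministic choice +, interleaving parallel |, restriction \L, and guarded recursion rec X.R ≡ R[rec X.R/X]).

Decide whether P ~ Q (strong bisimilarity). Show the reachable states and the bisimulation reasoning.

Reachable graph of P (3 states):
  s0 = rec X. b.a.X + (b.X + a.0) → --a--▸ s1, --b--▸ s0, --b--▸ s2
  s1 = 0 → (no moves)
  s2 = a.(rec X. b.a.X + (b.X + a.0)) → --a--▸ s0
Reachable graph of Q (3 states):
  t0 = rec X. b.a.X + (c.X + a.0) → --a--▸ t1, --b--▸ t2, --c--▸ t0
  t1 = 0 → (no moves)
  t2 = a.(rec X. b.a.X + (c.X + a.0)) → --a--▸ t0
Partition-refinement fixed point:
  B0 = {s0}
  B1 = {s1, t1}
  B2 = {s2}
  B3 = {t0}
  B4 = {t2}
s0 ∈ B0, t0 ∈ B3 → different blocks

NO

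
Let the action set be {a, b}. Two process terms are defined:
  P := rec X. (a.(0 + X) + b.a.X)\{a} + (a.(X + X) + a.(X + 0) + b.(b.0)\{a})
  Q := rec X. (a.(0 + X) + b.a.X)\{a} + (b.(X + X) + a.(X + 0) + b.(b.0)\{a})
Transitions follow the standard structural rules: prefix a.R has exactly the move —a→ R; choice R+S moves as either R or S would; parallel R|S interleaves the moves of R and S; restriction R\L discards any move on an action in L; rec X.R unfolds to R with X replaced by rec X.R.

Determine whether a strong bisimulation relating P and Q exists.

P ≁ Q

P's transition system — 6 states:
  m0 = rec X. (a.(0 + X) + b.a.X)\{a} + (a.(X + X) + a.(X + 0) + b.(b.0)\{a}) → =a=> m1, =a=> m2, =b=> m3, =b=> m4
  m1 = (rec X. (a.(0 + X) + b.a.X)\{a} + (a.(X + X) + a.(X + 0) + b.(b.0)\{a})) + (rec X. (a.(0 + X) + b.a.X)\{a} + (a.(X + X) + a.(X + 0) + b.(b.0)\{a})) → =a=> m1, =a=> m2, =b=> m3, =b=> m4
  m2 = (rec X. (a.(0 + X) + b.a.X)\{a} + (a.(X + X) + a.(X + 0) + b.(b.0)\{a})) + 0 → =a=> m1, =a=> m2, =b=> m3, =b=> m4
  m3 = (a.(rec X. (a.(0 + X) + b.a.X)\{a} + (a.(X + X) + a.(X + 0) + b.(b.0)\{a})))\{a} → stopped
  m4 = (b.0)\{a} → =b=> m5
  m5 = 0\{a} → stopped
Q's transition system — 6 states:
  n0 = rec X. (a.(0 + X) + b.a.X)\{a} + (b.(X + X) + a.(X + 0) + b.(b.0)\{a}) → =a=> n1, =b=> n2, =b=> n3, =b=> n4
  n1 = (rec X. (a.(0 + X) + b.a.X)\{a} + (b.(X + X) + a.(X + 0) + b.(b.0)\{a})) + 0 → =a=> n1, =b=> n2, =b=> n3, =b=> n4
  n2 = (a.(rec X. (a.(0 + X) + b.a.X)\{a} + (b.(X + X) + a.(X + 0) + b.(b.0)\{a})))\{a} → stopped
  n3 = (b.0)\{a} → =b=> n5
  n4 = (rec X. (a.(0 + X) + b.a.X)\{a} + (b.(X + X) + a.(X + 0) + b.(b.0)\{a})) + (rec X. (a.(0 + X) + b.a.X)\{a} + (b.(X + X) + a.(X + 0) + b.(b.0)\{a})) → =a=> n1, =b=> n2, =b=> n3, =b=> n4
  n5 = 0\{a} → stopped
Bisimilarity quotient blocks:
  B0 = {m0, m1, m2}
  B1 = {m4, n3}
  B2 = {m3, m5, n2, n5}
  B3 = {n0, n1, n4}
m0 ∈ B0, n0 ∈ B3 → different blocks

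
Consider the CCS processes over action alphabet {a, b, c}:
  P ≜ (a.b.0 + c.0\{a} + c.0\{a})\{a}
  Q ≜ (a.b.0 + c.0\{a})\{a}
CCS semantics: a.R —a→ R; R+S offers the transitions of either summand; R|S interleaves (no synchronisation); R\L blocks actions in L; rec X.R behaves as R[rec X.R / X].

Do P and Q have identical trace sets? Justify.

trace-equivalent

LTS(P): 2 reachable states
  u0 = (a.b.0 + c.0\{a} + c.0\{a})\{a} → --c--▸ u1
  u1 = 0\{a}\{a} → (no moves)
LTS(Q): 2 reachable states
  v0 = (a.b.0 + c.0\{a})\{a} → --c--▸ v1
  v1 = 0\{a}\{a} → (no moves)
Coarsest stable partition (strong bisimilarity classes):
  B0 = {u0, v0}
  B1 = {u1, v1}
u0 ∈ B0, v0 ∈ B0 → same block
Bisimilar ⇒ trace-equivalent.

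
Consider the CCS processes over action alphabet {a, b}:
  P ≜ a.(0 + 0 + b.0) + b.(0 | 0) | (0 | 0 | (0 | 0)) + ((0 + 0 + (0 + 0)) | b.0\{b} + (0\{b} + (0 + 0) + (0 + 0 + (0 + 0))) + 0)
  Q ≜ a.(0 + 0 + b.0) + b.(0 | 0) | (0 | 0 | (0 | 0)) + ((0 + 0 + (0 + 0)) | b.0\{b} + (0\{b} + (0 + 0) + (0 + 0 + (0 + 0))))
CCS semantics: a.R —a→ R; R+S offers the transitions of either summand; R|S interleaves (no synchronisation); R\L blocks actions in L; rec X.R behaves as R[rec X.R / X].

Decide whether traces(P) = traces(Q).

Reachable graph of P (5 states):
  u0 = a.(0 + 0 + b.0) + b.(0 | 0) | (0 | 0 | (0 | 0)) + ((0 + 0 + (0 + 0)) | b.0\{b} + (0\{b} + (0 + 0) + (0 + 0 + (0 + 0))) + 0) has moves —a→ u1, —b→ u2, —b→ u3
  u1 = 0 + 0 + b.0 has moves —b→ u4
  u2 = (0 + 0 + (0 + 0)) | 0\{b} has moves deadlocked
  u3 = 0 | 0 | (0 | 0 | (0 | 0)) has moves deadlocked
  u4 = 0 has moves deadlocked
Reachable graph of Q (5 states):
  v0 = a.(0 + 0 + b.0) + b.(0 | 0) | (0 | 0 | (0 | 0)) + ((0 + 0 + (0 + 0)) | b.0\{b} + (0\{b} + (0 + 0) + (0 + 0 + (0 + 0)))) has moves —a→ v1, —b→ v2, —b→ v3
  v1 = 0 + 0 + b.0 has moves —b→ v4
  v2 = (0 + 0 + (0 + 0)) | 0\{b} has moves deadlocked
  v3 = 0 | 0 | (0 | 0 | (0 | 0)) has moves deadlocked
  v4 = 0 has moves deadlocked
Bisimilarity quotient blocks:
  B0 = {u0, v0}
  B1 = {u2, u3, u4, v2, v3, v4}
  B2 = {u1, v1}
u0 ∈ B0, v0 ∈ B0 → same block
Bisimilar ⇒ trace-equivalent.

trace-equivalent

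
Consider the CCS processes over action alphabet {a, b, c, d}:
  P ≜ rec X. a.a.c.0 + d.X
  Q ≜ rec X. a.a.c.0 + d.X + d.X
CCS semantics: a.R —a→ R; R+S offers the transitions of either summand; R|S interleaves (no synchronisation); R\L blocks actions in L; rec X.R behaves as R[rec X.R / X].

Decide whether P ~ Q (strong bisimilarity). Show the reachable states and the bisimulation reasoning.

YES

Reachable graph of P (4 states):
  m0 = rec X. a.a.c.0 + d.X :: --a--▸ m1, --d--▸ m0
  m1 = a.c.0 :: --a--▸ m2
  m2 = c.0 :: --c--▸ m3
  m3 = 0 :: deadlocked
Reachable graph of Q (4 states):
  n0 = rec X. a.a.c.0 + d.X + d.X :: --a--▸ n1, --d--▸ n0
  n1 = a.c.0 :: --a--▸ n2
  n2 = c.0 :: --c--▸ n3
  n3 = 0 :: deadlocked
Coarsest stable partition (strong bisimilarity classes):
  B0 = {m0, n0}
  B1 = {m1, n1}
  B2 = {m2, n2}
  B3 = {m3, n3}
m0 ∈ B0, n0 ∈ B0 → same block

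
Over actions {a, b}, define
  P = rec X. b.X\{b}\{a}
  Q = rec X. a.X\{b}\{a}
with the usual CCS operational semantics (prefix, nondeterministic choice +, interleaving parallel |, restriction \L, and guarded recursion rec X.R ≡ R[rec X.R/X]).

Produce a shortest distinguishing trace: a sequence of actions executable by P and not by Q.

Reachable graph of P (2 states):
  m0 = rec X. b.X\{b}\{a} has moves =b=> m1
  m1 = (rec X. b.X\{b}\{a})\{b}\{a} has moves deadlocked
Reachable graph of Q (2 states):
  n0 = rec X. a.X\{b}\{a} has moves =a=> n1
  n1 = (rec X. a.X\{b}\{a})\{b}\{a} has moves deadlocked
Run σ = ⟨b⟩ on P: start {m0}
  step 1 (b): {m1}
  — P admits the full trace.
Run σ = ⟨b⟩ on Q: start {n0}
  step 1 (b): no successor for Q

b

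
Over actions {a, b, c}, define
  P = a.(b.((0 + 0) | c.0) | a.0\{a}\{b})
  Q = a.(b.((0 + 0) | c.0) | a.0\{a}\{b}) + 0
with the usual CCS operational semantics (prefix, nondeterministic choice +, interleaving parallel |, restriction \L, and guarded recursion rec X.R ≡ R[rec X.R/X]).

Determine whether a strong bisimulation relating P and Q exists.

bisimilar

P's transition system — 7 states:
  s0 = a.(b.((0 + 0) | c.0) | a.0\{a}\{b}) :: =a=> s1
  s1 = b.((0 + 0) | c.0) | a.0\{a}\{b} :: =a=> s2, =b=> s3
  s2 = b.((0 + 0) | c.0) | 0\{a}\{b} :: =b=> s4
  s3 = (0 + 0) | c.0 | a.0\{a}\{b} :: =a=> s4, =c=> s5
  s4 = (0 + 0) | c.0 | 0\{a}\{b} :: =c=> s6
  s5 = (0 + 0) | 0 | a.0\{a}\{b} :: =a=> s6
  s6 = (0 + 0) | 0 | 0\{a}\{b} :: (no moves)
Q's transition system — 7 states:
  t0 = a.(b.((0 + 0) | c.0) | a.0\{a}\{b}) + 0 :: =a=> t1
  t1 = b.((0 + 0) | c.0) | a.0\{a}\{b} :: =a=> t2, =b=> t3
  t2 = b.((0 + 0) | c.0) | 0\{a}\{b} :: =b=> t4
  t3 = (0 + 0) | c.0 | a.0\{a}\{b} :: =a=> t4, =c=> t5
  t4 = (0 + 0) | c.0 | 0\{a}\{b} :: =c=> t6
  t5 = (0 + 0) | 0 | a.0\{a}\{b} :: =a=> t6
  t6 = (0 + 0) | 0 | 0\{a}\{b} :: (no moves)
Coarsest stable partition (strong bisimilarity classes):
  B0 = {s0, t0}
  B1 = {s1, t1}
  B2 = {s2, t2}
  B3 = {s4, t4}
  B4 = {s6, t6}
  B5 = {s3, t3}
  B6 = {s5, t5}
s0 ∈ B0, t0 ∈ B0 → same block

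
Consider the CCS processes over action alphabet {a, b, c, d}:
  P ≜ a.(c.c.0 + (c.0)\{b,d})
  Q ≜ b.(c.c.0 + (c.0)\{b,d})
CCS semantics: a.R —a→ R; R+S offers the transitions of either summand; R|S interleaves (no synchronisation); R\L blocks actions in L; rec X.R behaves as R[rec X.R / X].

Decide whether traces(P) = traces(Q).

traces(P) ≠ traces(Q) — witness ⟨a⟩

Reachable graph of P (5 states):
  u0 = a.(c.c.0 + (c.0)\{b,d}) has moves -a-> u1
  u1 = c.c.0 + (c.0)\{b,d} has moves -c-> u2, -c-> u3
  u2 = 0\{b,d} has moves stopped
  u3 = c.0 has moves -c-> u4
  u4 = 0 has moves stopped
Reachable graph of Q (5 states):
  v0 = b.(c.c.0 + (c.0)\{b,d}) has moves -b-> v1
  v1 = c.c.0 + (c.0)\{b,d} has moves -c-> v2, -c-> v3
  v2 = 0\{b,d} has moves stopped
  v3 = c.0 has moves -c-> v4
  v4 = 0 has moves stopped
Executing a from P (initial set {u0}):
  step 1 (a): {u1}
  ✓ P
Executing a from Q (initial set {v0}):
  step 1 (a): ∅ (Q stuck)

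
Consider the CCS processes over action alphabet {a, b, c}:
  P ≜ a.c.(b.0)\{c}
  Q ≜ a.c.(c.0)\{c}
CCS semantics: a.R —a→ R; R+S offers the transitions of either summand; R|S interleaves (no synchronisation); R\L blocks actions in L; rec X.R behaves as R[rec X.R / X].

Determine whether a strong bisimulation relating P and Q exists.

Reachable graph of P (4 states):
  m0 = a.c.(b.0)\{c} → -a-> m1
  m1 = c.(b.0)\{c} → -c-> m2
  m2 = (b.0)\{c} → -b-> m3
  m3 = 0\{c} → stopped
Reachable graph of Q (3 states):
  n0 = a.c.(c.0)\{c} → -a-> n1
  n1 = c.(c.0)\{c} → -c-> n2
  n2 = (c.0)\{c} → stopped
Partition-refinement fixed point:
  B0 = {m0}
  B1 = {m1}
  B2 = {m2}
  B3 = {m3, n2}
  B4 = {n0}
  B5 = {n1}
m0 ∈ B0, n0 ∈ B4 → different blocks

NO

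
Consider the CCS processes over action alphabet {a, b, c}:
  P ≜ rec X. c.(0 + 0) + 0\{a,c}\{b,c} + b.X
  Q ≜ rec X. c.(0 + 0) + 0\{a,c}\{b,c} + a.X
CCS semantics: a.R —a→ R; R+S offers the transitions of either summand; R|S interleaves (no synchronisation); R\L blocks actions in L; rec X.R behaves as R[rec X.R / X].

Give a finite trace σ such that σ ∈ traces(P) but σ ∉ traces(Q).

b

LTS(P): 2 reachable states
  m0 = rec X. c.(0 + 0) + 0\{a,c}\{b,c} + b.X :: --b--▸ m0, --c--▸ m1
  m1 = 0 + 0 :: (no moves)
LTS(Q): 2 reachable states
  n0 = rec X. c.(0 + 0) + 0\{a,c}\{b,c} + a.X :: --a--▸ n0, --c--▸ n1
  n1 = 0 + 0 :: (no moves)
Executing b from P (initial set {m0}):
  step 1 (b): {m0}
  ✓ P
Executing b from Q (initial set {n0}):
  step 1 (b): ∅ (Q stuck)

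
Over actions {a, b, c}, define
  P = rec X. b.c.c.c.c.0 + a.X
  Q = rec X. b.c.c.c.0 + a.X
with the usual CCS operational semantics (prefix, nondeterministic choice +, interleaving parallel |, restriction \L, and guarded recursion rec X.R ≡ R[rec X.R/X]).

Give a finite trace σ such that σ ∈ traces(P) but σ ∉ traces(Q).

LTS(P): 6 reachable states
  p0 = rec X. b.c.c.c.c.0 + a.X :: —a→ p0, —b→ p1
  p1 = c.c.c.c.0 :: —c→ p2
  p2 = c.c.c.0 :: —c→ p3
  p3 = c.c.0 :: —c→ p4
  p4 = c.0 :: —c→ p5
  p5 = 0 :: ·
LTS(Q): 5 reachable states
  q0 = rec X. b.c.c.c.0 + a.X :: —a→ q0, —b→ q1
  q1 = c.c.c.0 :: —c→ q2
  q2 = c.c.0 :: —c→ q3
  q3 = c.0 :: —c→ q4
  q4 = 0 :: ·
Executing bcccc from P (initial set {p0}):
  step 1 (b): {p1}
  step 2 (c): {p2}
  step 3 (c): {p3}
  step 4 (c): {p4}
  step 5 (c): {p5}
  — P admits the full trace.
Executing bcccc from Q (initial set {q0}):
  step 1 (b): {q1}
  step 2 (c): {q2}
  step 3 (c): {q3}
  step 4 (c): {q4}
  step 5 (c): ∅  — Q cannot continue

bcccc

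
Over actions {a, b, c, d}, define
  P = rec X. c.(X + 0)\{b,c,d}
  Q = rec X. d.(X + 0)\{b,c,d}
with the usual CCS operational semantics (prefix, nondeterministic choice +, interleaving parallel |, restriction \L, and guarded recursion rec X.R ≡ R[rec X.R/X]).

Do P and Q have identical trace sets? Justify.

P's transition system — 2 states:
  p0 = rec X. c.(X + 0)\{b,c,d} → =c=> p1
  p1 = ((rec X. c.(X + 0)\{b,c,d}) + 0)\{b,c,d} → ∅
Q's transition system — 2 states:
  q0 = rec X. d.(X + 0)\{b,c,d} → =d=> q1
  q1 = ((rec X. d.(X + 0)\{b,c,d}) + 0)\{b,c,d} → ∅
Trace ⟨c⟩ through P, begin at {p0}:
  [1] c ⇒ {p1}
  P completes σ.
Trace ⟨c⟩ through Q, begin at {q0}:
  [1] c ⇒ ∅  — Q cannot continue

trace-distinct — witness ⟨c⟩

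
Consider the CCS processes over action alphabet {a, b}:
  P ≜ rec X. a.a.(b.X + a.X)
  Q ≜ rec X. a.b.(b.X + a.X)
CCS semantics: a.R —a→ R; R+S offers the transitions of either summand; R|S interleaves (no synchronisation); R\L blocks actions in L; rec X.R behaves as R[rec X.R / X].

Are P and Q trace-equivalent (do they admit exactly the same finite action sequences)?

P's transition system — 3 states:
  u0 = rec X. a.a.(b.X + a.X) :: =a=> u1
  u1 = a.(b.(rec X. a.a.(b.X + a.X)) + a.(rec X. a.a.(b.X + a.X))) :: =a=> u2
  u2 = b.(rec X. a.a.(b.X + a.X)) + a.(rec X. a.a.(b.X + a.X)) :: =a=> u0, =b=> u0
Q's transition system — 3 states:
  v0 = rec X. a.b.(b.X + a.X) :: =a=> v1
  v1 = b.(b.(rec X. a.b.(b.X + a.X)) + a.(rec X. a.b.(b.X + a.X))) :: =b=> v2
  v2 = b.(rec X. a.b.(b.X + a.X)) + a.(rec X. a.b.(b.X + a.X)) :: =a=> v0, =b=> v0
Executing aa from P (initial set {u0}):
  [1] a ⇒ {u1}
  [2] a ⇒ {u2}
  P completes σ.
Executing aa from Q (initial set {v0}):
  [1] a ⇒ {v1}
  [2] a ⇒ ∅  — Q cannot continue

traces(P) ≠ traces(Q) — witness ⟨aa⟩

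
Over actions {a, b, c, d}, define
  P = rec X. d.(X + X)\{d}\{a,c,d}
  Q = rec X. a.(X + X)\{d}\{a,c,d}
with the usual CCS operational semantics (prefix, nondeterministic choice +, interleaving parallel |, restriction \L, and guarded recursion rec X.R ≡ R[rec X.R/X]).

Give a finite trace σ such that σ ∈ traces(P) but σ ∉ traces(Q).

d

Reachable graph of P (2 states):
  s0 = rec X. d.(X + X)\{d}\{a,c,d} :: --d--▸ s1
  s1 = ((rec X. d.(X + X)\{d}\{a,c,d}) + (rec X. d.(X + X)\{d}\{a,c,d}))\{d}\{a,c,d} :: ∅
Reachable graph of Q (2 states):
  t0 = rec X. a.(X + X)\{d}\{a,c,d} :: --a--▸ t1
  t1 = ((rec X. a.(X + X)\{d}\{a,c,d}) + (rec X. a.(X + X)\{d}\{a,c,d}))\{d}\{a,c,d} :: ∅
Trace ⟨d⟩ through P, begin at {s0}:
  [1] d ⇒ {s1}
  — P admits the full trace.
Trace ⟨d⟩ through Q, begin at {t0}:
  [1] d ⇒ ∅ (Q stuck)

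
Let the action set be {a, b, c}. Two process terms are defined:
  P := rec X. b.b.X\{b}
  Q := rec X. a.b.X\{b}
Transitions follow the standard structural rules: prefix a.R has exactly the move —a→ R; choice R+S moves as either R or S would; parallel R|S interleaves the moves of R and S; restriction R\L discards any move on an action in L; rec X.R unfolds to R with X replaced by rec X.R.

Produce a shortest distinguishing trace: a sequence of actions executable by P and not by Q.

b

Reachable graph of P (3 states):
  p0 = rec X. b.b.X\{b} ⊢ --b--▸ p1
  p1 = b.(rec X. b.b.X\{b})\{b} ⊢ --b--▸ p2
  p2 = (rec X. b.b.X\{b})\{b} ⊢ deadlocked
Reachable graph of Q (4 states):
  q0 = rec X. a.b.X\{b} ⊢ --a--▸ q1
  q1 = b.(rec X. a.b.X\{b})\{b} ⊢ --b--▸ q2
  q2 = (rec X. a.b.X\{b})\{b} ⊢ --a--▸ q3
  q3 = (b.(rec X. a.b.X\{b})\{b})\{b} ⊢ deadlocked
Executing b from P (initial set {p0}):
  after b @ step 1: {p1}
  — P admits the full trace.
Executing b from Q (initial set {q0}):
  after b @ step 1: ∅ (Q stuck)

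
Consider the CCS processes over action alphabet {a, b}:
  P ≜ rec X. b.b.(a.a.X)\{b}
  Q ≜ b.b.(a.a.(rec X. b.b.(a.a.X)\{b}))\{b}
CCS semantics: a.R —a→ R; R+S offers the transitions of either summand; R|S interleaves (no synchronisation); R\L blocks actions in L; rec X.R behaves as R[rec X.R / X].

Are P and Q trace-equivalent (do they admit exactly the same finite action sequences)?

trace-equivalent

LTS(P): 5 reachable states
  m0 = rec X. b.b.(a.a.X)\{b} has moves --b--▸ m1
  m1 = b.(a.a.(rec X. b.b.(a.a.X)\{b}))\{b} has moves --b--▸ m2
  m2 = (a.a.(rec X. b.b.(a.a.X)\{b}))\{b} has moves --a--▸ m3
  m3 = (a.(rec X. b.b.(a.a.X)\{b}))\{b} has moves --a--▸ m4
  m4 = (rec X. b.b.(a.a.X)\{b})\{b} has moves (no moves)
LTS(Q): 5 reachable states
  n0 = b.b.(a.a.(rec X. b.b.(a.a.X)\{b}))\{b} has moves --b--▸ n1
  n1 = b.(a.a.(rec X. b.b.(a.a.X)\{b}))\{b} has moves --b--▸ n2
  n2 = (a.a.(rec X. b.b.(a.a.X)\{b}))\{b} has moves --a--▸ n3
  n3 = (a.(rec X. b.b.(a.a.X)\{b}))\{b} has moves --a--▸ n4
  n4 = (rec X. b.b.(a.a.X)\{b})\{b} has moves (no moves)
Coarsest stable partition (strong bisimilarity classes):
  B0 = {m0, n0}
  B1 = {m1, n1}
  B2 = {m2, n2}
  B3 = {m3, n3}
  B4 = {m4, n4}
m0 ∈ B0, n0 ∈ B0 → same block
Bisimilar ⇒ trace-equivalent.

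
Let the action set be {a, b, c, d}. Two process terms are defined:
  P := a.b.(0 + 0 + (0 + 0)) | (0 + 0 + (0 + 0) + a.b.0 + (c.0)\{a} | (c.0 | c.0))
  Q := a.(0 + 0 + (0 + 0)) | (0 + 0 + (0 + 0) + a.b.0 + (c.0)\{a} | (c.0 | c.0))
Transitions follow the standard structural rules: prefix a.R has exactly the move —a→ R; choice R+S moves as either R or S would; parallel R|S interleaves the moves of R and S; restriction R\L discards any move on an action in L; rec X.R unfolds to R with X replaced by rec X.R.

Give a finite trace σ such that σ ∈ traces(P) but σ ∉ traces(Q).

Reachable graph of P (30 states):
  u0 = a.b.(0 + 0 + (0 + 0)) | (0 + 0 + (0 + 0) + a.b.0 + (c.0)\{a} | (c.0 | c.0)) | =a=> u1, =a=> u2, =c=> u3, =c=> u4, =c=> u5
  u1 = a.b.(0 + 0 + (0 + 0)) | b.0 | =a=> u6, =b=> u7
  u2 = b.(0 + 0 + (0 + 0)) | (0 + 0 + (0 + 0) + a.b.0 + (c.0)\{a} | (c.0 | c.0)) | =a=> u6, =b=> u8, =c=> u10, =c=> u11, =c=> u9
  u3 = a.b.(0 + 0 + (0 + 0)) | ((c.0)\{a} | (0 | c.0)) | =a=> u9, =c=> u12, =c=> u13
  u4 = a.b.(0 + 0 + (0 + 0)) | ((c.0)\{a} | (c.0 | 0)) | =a=> u10, =c=> u12, =c=> u14
  u5 = a.b.(0 + 0 + (0 + 0)) | (0\{a} | (c.0 | c.0)) | =a=> u11, =c=> u13, =c=> u14
  u6 = b.(0 + 0 + (0 + 0)) | b.0 | =b=> u15, =b=> u16
  u7 = a.b.(0 + 0 + (0 + 0)) | 0 | =a=> u16
  u8 = (0 + 0 + (0 + 0)) | (0 + 0 + (0 + 0) + a.b.0 + (c.0)\{a} | (c.0 | c.0)) | =a=> u15, =c=> u17, =c=> u18, =c=> u19
  u9 = b.(0 + 0 + (0 + 0)) | ((c.0)\{a} | (0 | c.0)) | =b=> u17, =c=> u20, =c=> u21
  u10 = b.(0 + 0 + (0 + 0)) | ((c.0)\{a} | (c.0 | 0)) | =b=> u18, =c=> u20, =c=> u22
  u11 = b.(0 + 0 + (0 + 0)) | (0\{a} | (c.0 | c.0)) | =b=> u19, =c=> u21, =c=> u22
  u12 = a.b.(0 + 0 + (0 + 0)) | ((c.0)\{a} | (0 | 0)) | =a=> u20, =c=> u23
  u13 = a.b.(0 + 0 + (0 + 0)) | (0\{a} | (0 | c.0)) | =a=> u21, =c=> u23
  u14 = a.b.(0 + 0 + (0 + 0)) | (0\{a} | (c.0 | 0)) | =a=> u22, =c=> u23
  u15 = (0 + 0 + (0 + 0)) | b.0 | =b=> u24
  u16 = b.(0 + 0 + (0 + 0)) | 0 | =b=> u24
  u17 = (0 + 0 + (0 + 0)) | ((c.0)\{a} | (0 | c.0)) | =c=> u25, =c=> u26
  u18 = (0 + 0 + (0 + 0)) | ((c.0)\{a} | (c.0 | 0)) | =c=> u25, =c=> u27
  u19 = (0 + 0 + (0 + 0)) | (0\{a} | (c.0 | c.0)) | =c=> u26, =c=> u27
  u20 = b.(0 + 0 + (0 + 0)) | ((c.0)\{a} | (0 | 0)) | =b=> u25, =c=> u28
  u21 = b.(0 + 0 + (0 + 0)) | (0\{a} | (0 | c.0)) | =b=> u26, =c=> u28
  u22 = b.(0 + 0 + (0 + 0)) | (0\{a} | (c.0 | 0)) | =b=> u27, =c=> u28
  u23 = a.b.(0 + 0 + (0 + 0)) | (0\{a} | (0 | 0)) | =a=> u28
  u24 = (0 + 0 + (0 + 0)) | 0 | deadlocked
  u25 = (0 + 0 + (0 + 0)) | ((c.0)\{a} | (0 | 0)) | =c=> u29
  u26 = (0 + 0 + (0 + 0)) | (0\{a} | (0 | c.0)) | =c=> u29
  u27 = (0 + 0 + (0 + 0)) | (0\{a} | (c.0 | 0)) | =c=> u29
  u28 = b.(0 + 0 + (0 + 0)) | (0\{a} | (0 | 0)) | =b=> u29
  u29 = (0 + 0 + (0 + 0)) | (0\{a} | (0 | 0)) | deadlocked
Reachable graph of Q (20 states):
  v0 = a.(0 + 0 + (0 + 0)) | (0 + 0 + (0 + 0) + a.b.0 + (c.0)\{a} | (c.0 | c.0)) | =a=> v1, =a=> v2, =c=> v3, =c=> v4, =c=> v5
  v1 = (0 + 0 + (0 + 0)) | (0 + 0 + (0 + 0) + a.b.0 + (c.0)\{a} | (c.0 | c.0)) | =a=> v6, =c=> v7, =c=> v8, =c=> v9
  v2 = a.(0 + 0 + (0 + 0)) | b.0 | =a=> v6, =b=> v10
  v3 = a.(0 + 0 + (0 + 0)) | ((c.0)\{a} | (0 | c.0)) | =a=> v7, =c=> v11, =c=> v12
  v4 = a.(0 + 0 + (0 + 0)) | ((c.0)\{a} | (c.0 | 0)) | =a=> v8, =c=> v11, =c=> v13
  v5 = a.(0 + 0 + (0 + 0)) | (0\{a} | (c.0 | c.0)) | =a=> v9, =c=> v12, =c=> v13
  v6 = (0 + 0 + (0 + 0)) | b.0 | =b=> v14
  v7 = (0 + 0 + (0 + 0)) | ((c.0)\{a} | (0 | c.0)) | =c=> v15, =c=> v16
  v8 = (0 + 0 + (0 + 0)) | ((c.0)\{a} | (c.0 | 0)) | =c=> v15, =c=> v17
  v9 = (0 + 0 + (0 + 0)) | (0\{a} | (c.0 | c.0)) | =c=> v16, =c=> v17
  v10 = a.(0 + 0 + (0 + 0)) | 0 | =a=> v14
  v11 = a.(0 + 0 + (0 + 0)) | ((c.0)\{a} | (0 | 0)) | =a=> v15, =c=> v18
  v12 = a.(0 + 0 + (0 + 0)) | (0\{a} | (0 | c.0)) | =a=> v16, =c=> v18
  v13 = a.(0 + 0 + (0 + 0)) | (0\{a} | (c.0 | 0)) | =a=> v17, =c=> v18
  v14 = (0 + 0 + (0 + 0)) | 0 | deadlocked
  v15 = (0 + 0 + (0 + 0)) | ((c.0)\{a} | (0 | 0)) | =c=> v19
  v16 = (0 + 0 + (0 + 0)) | (0\{a} | (0 | c.0)) | =c=> v19
  v17 = (0 + 0 + (0 + 0)) | (0\{a} | (c.0 | 0)) | =c=> v19
  v18 = a.(0 + 0 + (0 + 0)) | (0\{a} | (0 | 0)) | =a=> v19
  v19 = (0 + 0 + (0 + 0)) | (0\{a} | (0 | 0)) | deadlocked
Run σ = ⟨abc⟩ on P: start {u0}
  [1] a ⇒ {u1, u2}
  [2] b ⇒ {u7, u8}
  [3] c ⇒ {u17, u18, u19}
  ✓ P
Run σ = ⟨abc⟩ on Q: start {v0}
  [1] a ⇒ {v1, v2}
  [2] b ⇒ {v10}
  [3] c ⇒ ∅  — Q cannot continue

abc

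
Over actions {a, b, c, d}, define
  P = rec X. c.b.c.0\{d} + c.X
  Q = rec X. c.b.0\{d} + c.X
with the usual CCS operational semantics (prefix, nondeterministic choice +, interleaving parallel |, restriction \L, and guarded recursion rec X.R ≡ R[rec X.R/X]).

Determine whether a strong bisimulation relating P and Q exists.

Reachable graph of P (4 states):
  u0 = rec X. c.b.c.0\{d} + c.X :: -c-> u0, -c-> u1
  u1 = b.c.0\{d} :: -b-> u2
  u2 = c.0\{d} :: -c-> u3
  u3 = 0\{d} :: ∅
Reachable graph of Q (3 states):
  v0 = rec X. c.b.0\{d} + c.X :: -c-> v0, -c-> v1
  v1 = b.0\{d} :: -b-> v2
  v2 = 0\{d} :: ∅
Partition-refinement fixed point:
  B0 = {u0}
  B1 = {u1}
  B2 = {u2}
  B3 = {u3, v2}
  B4 = {v0}
  B5 = {v1}
u0 ∈ B0, v0 ∈ B4 → different blocks

P ≁ Q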